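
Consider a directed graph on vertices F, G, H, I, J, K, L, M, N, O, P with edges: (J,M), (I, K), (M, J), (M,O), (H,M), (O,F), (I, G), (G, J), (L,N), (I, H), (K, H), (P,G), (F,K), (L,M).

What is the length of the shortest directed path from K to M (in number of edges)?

2

Distance 0: K.
Distance 1: H.
Distance 2: M — contains M.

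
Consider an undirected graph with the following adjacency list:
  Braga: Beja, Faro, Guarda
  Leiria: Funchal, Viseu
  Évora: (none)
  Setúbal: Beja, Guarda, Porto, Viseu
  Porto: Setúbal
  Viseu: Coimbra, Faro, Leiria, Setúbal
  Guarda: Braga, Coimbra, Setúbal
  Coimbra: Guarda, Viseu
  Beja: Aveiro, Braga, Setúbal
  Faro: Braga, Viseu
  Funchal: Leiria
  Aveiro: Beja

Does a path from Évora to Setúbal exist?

Évora has no edges, so nothing is reachable from it.

No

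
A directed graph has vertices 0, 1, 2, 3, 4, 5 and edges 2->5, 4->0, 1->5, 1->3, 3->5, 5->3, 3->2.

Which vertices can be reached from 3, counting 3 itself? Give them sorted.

Start at 3.
Its neighbours: 2, 5.
Nothing further is reachable.

2, 3, 5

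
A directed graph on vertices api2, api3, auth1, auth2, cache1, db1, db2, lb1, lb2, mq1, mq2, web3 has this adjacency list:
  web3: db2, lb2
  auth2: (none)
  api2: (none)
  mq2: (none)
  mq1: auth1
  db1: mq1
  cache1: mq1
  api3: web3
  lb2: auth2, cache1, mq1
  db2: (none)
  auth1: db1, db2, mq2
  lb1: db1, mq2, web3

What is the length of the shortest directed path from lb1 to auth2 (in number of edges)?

3

Distance 0: lb1.
Distance 1: db1, mq2, web3.
Distance 2: db2, lb2, mq1.
Distance 3: auth1, auth2, cache1 — contains auth2.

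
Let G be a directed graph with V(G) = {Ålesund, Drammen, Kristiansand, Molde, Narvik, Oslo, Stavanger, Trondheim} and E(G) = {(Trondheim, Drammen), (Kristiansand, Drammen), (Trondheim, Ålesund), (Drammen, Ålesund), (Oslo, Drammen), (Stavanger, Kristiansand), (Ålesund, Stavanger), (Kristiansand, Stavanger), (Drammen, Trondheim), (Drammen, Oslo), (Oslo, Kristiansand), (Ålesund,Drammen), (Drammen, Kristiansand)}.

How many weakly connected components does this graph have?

3

From Ålesund: component {Ålesund, Drammen, Kristiansand, Oslo, Stavanger, Trondheim}.
From Molde: component {Molde}.
From Narvik: component {Narvik}.
That's 3 components.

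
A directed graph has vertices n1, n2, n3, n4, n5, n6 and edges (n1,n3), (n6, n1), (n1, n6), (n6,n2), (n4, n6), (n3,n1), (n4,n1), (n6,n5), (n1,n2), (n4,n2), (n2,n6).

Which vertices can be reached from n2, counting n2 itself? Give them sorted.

Start at n2.
Its neighbours: n6.
Then their neighbours: n1, n5.
Then next layer: n3.
Nothing further is reachable.

n1, n2, n3, n5, n6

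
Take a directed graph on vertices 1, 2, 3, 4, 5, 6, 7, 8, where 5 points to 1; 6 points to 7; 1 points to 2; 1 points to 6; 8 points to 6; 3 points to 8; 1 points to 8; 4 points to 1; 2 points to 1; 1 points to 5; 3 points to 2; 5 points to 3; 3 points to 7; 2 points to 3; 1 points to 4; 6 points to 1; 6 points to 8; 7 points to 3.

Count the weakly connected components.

1

From 1: component {1, 2, 3, 4, 5, 6, 7, 8}.
That's 1 component.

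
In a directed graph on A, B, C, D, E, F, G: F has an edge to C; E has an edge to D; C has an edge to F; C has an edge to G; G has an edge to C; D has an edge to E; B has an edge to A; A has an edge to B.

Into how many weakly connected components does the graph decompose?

3

From A: component {A, B}.
From C: component {C, F, G}.
From D: component {D, E}.
That's 3 components.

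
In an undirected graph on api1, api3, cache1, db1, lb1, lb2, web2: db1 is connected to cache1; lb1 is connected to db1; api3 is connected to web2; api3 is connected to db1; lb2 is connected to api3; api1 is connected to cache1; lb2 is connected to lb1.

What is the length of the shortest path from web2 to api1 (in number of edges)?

Distance 0: web2.
Distance 1: api3.
Distance 2: db1, lb2.
Distance 3: cache1, lb1.
Distance 4: api1 — contains api1.

4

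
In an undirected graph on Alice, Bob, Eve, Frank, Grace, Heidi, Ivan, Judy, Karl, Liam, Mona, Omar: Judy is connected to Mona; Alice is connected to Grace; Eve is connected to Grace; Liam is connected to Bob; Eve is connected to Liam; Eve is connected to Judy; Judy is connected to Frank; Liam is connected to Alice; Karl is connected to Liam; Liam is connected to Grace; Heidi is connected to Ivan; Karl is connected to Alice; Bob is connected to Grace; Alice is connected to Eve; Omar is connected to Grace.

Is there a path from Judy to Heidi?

Explore from Judy.
Distance 1: reach Eve, Frank, Mona.
Distance 2: reach Alice, Grace, Liam.
Distance 3: reach Bob, Karl, Omar.
The search is exhausted without reaching Heidi; it lies in a different component.

No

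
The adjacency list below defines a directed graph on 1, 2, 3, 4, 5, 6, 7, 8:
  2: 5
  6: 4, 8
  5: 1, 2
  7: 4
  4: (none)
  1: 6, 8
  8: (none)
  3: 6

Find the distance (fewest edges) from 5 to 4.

3

Distance 0: 5.
Distance 1: 1, 2.
Distance 2: 6, 8.
Distance 3: 4 — contains 4.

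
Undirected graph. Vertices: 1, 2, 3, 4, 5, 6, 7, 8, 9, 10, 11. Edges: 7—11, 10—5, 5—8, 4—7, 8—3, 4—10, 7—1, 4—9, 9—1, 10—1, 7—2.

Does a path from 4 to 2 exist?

Yes

Explore from 4.
Distance 1: reach 7, 9, 10.
Distance 2: reach 1, 2, 5, 11.
Found 2.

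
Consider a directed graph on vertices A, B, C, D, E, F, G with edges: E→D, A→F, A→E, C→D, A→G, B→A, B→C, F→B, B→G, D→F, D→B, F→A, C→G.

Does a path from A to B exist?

Yes

Explore from A.
Distance 1: reach E, F, G.
Distance 2: reach B, D.
Found B.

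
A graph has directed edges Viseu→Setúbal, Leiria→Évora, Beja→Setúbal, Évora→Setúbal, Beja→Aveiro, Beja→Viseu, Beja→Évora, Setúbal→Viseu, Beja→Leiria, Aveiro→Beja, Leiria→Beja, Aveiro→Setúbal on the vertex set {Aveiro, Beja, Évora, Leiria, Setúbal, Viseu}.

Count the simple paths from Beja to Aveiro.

Beja→Aveiro

1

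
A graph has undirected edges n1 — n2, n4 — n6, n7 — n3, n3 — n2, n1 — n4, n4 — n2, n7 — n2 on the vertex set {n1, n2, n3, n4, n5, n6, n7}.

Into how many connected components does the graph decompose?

From n1: component {n1, n2, n3, n4, n6, n7}.
From n5: component {n5}.
That's 2 components.

2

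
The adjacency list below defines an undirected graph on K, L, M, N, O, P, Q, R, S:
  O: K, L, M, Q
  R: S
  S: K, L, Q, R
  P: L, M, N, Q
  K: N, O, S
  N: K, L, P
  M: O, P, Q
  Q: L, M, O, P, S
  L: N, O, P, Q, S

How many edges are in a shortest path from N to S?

Distance 0: N.
Distance 1: K, L, P.
Distance 2: M, O, Q, S — contains S.

2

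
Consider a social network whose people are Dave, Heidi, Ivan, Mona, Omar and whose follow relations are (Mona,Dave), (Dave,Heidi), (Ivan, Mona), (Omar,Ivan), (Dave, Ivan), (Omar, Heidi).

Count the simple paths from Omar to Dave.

Omar→Ivan→Mona→Dave

1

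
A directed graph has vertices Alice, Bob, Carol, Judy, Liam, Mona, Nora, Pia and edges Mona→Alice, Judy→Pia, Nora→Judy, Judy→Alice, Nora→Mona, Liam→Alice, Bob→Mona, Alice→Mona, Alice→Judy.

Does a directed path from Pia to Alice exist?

No

Pia has no outgoing edges, so nothing is reachable from it.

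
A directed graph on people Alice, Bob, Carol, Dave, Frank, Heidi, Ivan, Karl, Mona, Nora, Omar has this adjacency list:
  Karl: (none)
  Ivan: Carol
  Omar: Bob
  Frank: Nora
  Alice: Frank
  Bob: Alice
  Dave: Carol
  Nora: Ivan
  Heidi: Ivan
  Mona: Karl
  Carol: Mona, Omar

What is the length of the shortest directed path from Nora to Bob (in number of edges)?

4

Distance 0: Nora.
Distance 1: Ivan.
Distance 2: Carol.
Distance 3: Mona, Omar.
Distance 4: Bob, Karl — contains Bob.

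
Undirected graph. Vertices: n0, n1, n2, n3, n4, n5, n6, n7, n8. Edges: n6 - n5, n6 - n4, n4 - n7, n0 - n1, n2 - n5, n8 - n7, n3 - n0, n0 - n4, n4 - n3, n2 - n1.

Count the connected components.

1

From n0: component {n0, n1, n2, n3, n4, n5, n6, n7, n8}.
That's 1 component.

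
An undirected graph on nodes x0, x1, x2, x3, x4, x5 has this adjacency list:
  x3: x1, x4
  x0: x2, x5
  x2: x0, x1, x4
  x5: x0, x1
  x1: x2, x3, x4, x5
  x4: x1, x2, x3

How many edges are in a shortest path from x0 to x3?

Distance 0: x0.
Distance 1: x2, x5.
Distance 2: x1, x4.
Distance 3: x3 — contains x3.

3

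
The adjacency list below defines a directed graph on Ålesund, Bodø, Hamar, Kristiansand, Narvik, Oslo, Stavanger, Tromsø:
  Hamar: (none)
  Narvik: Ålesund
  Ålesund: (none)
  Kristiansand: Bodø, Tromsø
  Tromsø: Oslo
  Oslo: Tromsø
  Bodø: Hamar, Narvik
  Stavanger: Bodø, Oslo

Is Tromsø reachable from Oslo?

Explore from Oslo.
Distance 1: reach Tromsø.
Found Tromsø.

Yes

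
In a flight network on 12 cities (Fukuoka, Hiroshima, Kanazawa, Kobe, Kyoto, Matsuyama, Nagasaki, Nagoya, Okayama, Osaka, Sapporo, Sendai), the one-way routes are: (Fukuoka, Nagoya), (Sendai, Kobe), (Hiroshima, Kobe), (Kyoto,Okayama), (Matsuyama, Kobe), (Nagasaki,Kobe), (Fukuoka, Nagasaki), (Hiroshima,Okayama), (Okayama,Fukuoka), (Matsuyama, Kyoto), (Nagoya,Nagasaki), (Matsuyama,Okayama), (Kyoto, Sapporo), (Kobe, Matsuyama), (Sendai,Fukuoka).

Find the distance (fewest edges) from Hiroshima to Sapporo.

Distance 0: Hiroshima.
Distance 1: Kobe, Okayama.
Distance 2: Fukuoka, Matsuyama.
Distance 3: Kyoto, Nagasaki, Nagoya.
Distance 4: Sapporo — contains Sapporo.

4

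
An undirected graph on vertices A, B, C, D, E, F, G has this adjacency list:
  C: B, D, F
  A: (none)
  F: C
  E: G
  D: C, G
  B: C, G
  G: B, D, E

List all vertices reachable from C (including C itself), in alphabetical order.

Start at C.
Its neighbours: B, D, F.
Then their neighbours: G.
Then next layer: E.
Nothing further is reachable.

B, C, D, E, F, G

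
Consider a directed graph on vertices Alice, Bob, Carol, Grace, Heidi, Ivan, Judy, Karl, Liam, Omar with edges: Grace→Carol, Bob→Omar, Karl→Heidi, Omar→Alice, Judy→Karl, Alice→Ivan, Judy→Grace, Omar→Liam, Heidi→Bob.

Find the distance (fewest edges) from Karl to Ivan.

5

Distance 0: Karl.
Distance 1: Heidi.
Distance 2: Bob.
Distance 3: Omar.
Distance 4: Alice, Liam.
Distance 5: Ivan — contains Ivan.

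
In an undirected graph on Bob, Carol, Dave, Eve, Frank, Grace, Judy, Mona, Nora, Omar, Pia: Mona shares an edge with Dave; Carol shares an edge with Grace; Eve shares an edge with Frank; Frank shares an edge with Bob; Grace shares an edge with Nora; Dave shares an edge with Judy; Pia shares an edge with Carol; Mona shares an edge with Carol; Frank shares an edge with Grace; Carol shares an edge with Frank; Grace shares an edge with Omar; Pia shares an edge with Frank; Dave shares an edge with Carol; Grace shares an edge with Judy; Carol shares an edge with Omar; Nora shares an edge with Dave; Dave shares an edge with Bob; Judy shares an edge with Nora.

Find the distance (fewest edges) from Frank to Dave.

Distance 0: Frank.
Distance 1: Bob, Carol, Eve, Grace, Pia.
Distance 2: Dave, Judy, Mona, Nora, Omar — contains Dave.

2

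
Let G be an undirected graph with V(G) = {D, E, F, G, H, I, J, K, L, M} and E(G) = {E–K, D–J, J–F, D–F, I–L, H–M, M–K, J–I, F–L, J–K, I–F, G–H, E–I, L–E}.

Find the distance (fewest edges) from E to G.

4

Distance 0: E.
Distance 1: I, K, L.
Distance 2: F, J, M.
Distance 3: D, H.
Distance 4: G — contains G.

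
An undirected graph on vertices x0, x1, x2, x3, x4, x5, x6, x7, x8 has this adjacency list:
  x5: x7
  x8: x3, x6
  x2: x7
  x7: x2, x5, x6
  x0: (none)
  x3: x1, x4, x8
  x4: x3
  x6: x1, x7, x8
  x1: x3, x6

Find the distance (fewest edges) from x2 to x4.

5

Distance 0: x2.
Distance 1: x7.
Distance 2: x5, x6.
Distance 3: x1, x8.
Distance 4: x3.
Distance 5: x4 — contains x4.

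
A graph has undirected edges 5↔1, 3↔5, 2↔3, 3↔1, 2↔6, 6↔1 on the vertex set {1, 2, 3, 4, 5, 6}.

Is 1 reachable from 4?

No

4 has no edges, so nothing is reachable from it.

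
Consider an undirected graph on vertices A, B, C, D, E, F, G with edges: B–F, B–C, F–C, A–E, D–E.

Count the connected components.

From A: component {A, D, E}.
From B: component {B, C, F}.
From G: component {G}.
That's 3 components.

3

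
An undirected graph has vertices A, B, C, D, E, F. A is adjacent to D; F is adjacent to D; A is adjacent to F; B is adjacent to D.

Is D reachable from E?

No

E has no edges, so nothing is reachable from it.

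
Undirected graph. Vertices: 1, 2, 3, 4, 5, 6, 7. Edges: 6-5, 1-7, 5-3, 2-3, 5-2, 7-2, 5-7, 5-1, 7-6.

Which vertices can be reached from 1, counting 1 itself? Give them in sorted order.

Start at 1.
Its neighbours: 5, 7.
Then their neighbours: 2, 3, 6.
Nothing further is reachable.

1, 2, 3, 5, 6, 7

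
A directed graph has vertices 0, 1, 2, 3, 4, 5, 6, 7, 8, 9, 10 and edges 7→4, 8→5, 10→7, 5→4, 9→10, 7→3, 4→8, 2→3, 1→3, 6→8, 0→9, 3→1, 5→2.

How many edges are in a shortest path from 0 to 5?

6

Distance 0: 0.
Distance 1: 9.
Distance 2: 10.
Distance 3: 7.
Distance 4: 3, 4.
Distance 5: 1, 8.
Distance 6: 5 — contains 5.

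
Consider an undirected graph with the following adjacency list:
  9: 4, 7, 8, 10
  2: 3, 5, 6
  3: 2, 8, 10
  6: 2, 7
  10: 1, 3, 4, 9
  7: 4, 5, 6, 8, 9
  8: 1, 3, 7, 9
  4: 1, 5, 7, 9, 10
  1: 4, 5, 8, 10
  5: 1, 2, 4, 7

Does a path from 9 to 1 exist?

Explore from 9.
Distance 1: reach 4, 7, 8, 10.
Distance 2: reach 1, 3, 5, 6.
Found 1.

Yes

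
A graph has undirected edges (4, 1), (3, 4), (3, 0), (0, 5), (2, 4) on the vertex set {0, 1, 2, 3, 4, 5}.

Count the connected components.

1

From 0: component {0, 1, 2, 3, 4, 5}.
That's 1 component.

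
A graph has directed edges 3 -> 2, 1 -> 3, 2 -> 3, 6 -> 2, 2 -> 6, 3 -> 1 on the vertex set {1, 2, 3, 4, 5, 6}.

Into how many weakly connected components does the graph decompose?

From 1: component {1, 2, 3, 6}.
From 4: component {4}.
From 5: component {5}.
That's 3 components.

3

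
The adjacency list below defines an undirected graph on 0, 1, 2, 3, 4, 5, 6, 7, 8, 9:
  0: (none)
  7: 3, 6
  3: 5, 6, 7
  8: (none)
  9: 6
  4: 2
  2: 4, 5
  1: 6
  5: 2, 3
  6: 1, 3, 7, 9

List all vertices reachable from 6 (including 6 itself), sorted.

Start at 6.
Its neighbours: 1, 3, 7, 9.
Then their neighbours: 5.
Then next layer: 2.
Then next layer: 4.
Nothing further is reachable.

1, 2, 3, 4, 5, 6, 7, 9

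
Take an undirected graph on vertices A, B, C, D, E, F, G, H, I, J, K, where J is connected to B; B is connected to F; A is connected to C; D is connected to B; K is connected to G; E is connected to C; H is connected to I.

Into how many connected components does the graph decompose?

4

From A: component {A, C, E}.
From B: component {B, D, F, J}.
From G: component {G, K}.
From H: component {H, I}.
That's 4 components.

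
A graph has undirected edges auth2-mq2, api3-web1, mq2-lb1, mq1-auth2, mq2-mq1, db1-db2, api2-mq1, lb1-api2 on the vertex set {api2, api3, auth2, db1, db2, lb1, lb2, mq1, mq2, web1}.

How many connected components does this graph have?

From api2: component {api2, auth2, lb1, mq1, mq2}.
From api3: component {api3, web1}.
From db1: component {db1, db2}.
From lb2: component {lb2}.
That's 4 components.

4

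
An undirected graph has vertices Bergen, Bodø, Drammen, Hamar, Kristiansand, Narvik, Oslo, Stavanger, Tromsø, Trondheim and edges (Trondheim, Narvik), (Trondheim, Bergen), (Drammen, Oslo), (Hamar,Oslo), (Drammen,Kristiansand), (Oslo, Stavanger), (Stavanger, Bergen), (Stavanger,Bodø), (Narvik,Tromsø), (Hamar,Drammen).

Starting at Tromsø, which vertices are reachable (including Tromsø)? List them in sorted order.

Bergen, Bodø, Drammen, Hamar, Kristiansand, Narvik, Oslo, Stavanger, Tromsø, Trondheim

Start at Tromsø.
Its neighbours: Narvik.
Then their neighbours: Trondheim.
Then next layer: Bergen.
Then next layer: Stavanger.
Then next layer: Bodø, Oslo.
Then next layer: Drammen, Hamar.
Then next layer: Kristiansand.
Every vertex is now reached.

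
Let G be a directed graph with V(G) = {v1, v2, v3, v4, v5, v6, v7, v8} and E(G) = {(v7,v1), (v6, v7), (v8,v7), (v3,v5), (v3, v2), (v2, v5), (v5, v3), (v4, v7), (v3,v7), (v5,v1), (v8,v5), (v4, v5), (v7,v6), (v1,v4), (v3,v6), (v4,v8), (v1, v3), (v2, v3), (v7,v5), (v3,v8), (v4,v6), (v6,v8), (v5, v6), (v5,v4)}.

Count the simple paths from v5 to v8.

21

v5→v1→v3→v6→v8
v5→v1→v3→v7→v6→v8
v5→v1→v3→v8
v5→v1→v4→v6→v8
v5→v1→v4→v7→v6→v8
v5→v1→v4→v8
v5→v3→v6→v7→v1→v4→v8
v5→v3→v6→v8
... and 13 more.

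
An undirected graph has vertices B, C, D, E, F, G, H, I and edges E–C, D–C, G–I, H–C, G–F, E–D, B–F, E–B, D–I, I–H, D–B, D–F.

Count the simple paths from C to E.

12

C–D–B–E
C–D–E
C–D–F–B–E
C–D–I–G–F–B–E
C–E
C–H–I–D–B–E
C–H–I–D–E
C–H–I–D–F–B–E
C–H–I–G–F–B–D–E
C–H–I–G–F–B–E
C–H–I–G–F–D–B–E
C–H–I–G–F–D–E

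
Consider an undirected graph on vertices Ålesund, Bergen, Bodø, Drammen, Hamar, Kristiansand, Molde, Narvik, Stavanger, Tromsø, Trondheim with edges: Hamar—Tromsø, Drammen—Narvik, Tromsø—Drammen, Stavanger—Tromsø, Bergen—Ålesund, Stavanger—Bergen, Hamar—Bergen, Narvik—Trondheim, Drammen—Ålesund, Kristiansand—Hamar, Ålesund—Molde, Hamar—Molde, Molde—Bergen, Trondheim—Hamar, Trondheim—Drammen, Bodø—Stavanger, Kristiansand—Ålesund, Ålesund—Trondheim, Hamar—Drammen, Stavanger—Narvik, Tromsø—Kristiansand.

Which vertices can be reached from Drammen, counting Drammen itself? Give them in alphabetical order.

Ålesund, Bergen, Bodø, Drammen, Hamar, Kristiansand, Molde, Narvik, Stavanger, Tromsø, Trondheim

Start at Drammen.
Its neighbours: Ålesund, Hamar, Narvik, Tromsø, Trondheim.
Then their neighbours: Bergen, Kristiansand, Molde, Stavanger.
Then next layer: Bodø.
Every vertex is now reached.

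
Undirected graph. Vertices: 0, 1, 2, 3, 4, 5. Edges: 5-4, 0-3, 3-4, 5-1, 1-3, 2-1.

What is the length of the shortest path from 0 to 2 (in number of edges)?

3

Distance 0: 0.
Distance 1: 3.
Distance 2: 1, 4.
Distance 3: 2, 5 — contains 2.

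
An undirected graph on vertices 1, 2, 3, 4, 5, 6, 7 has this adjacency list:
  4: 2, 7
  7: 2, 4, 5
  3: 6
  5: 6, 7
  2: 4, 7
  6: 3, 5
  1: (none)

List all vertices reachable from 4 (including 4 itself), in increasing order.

Start at 4.
Its neighbours: 2, 7.
Then their neighbours: 5.
Then next layer: 6.
Then next layer: 3.
Nothing further is reachable.

2, 3, 4, 5, 6, 7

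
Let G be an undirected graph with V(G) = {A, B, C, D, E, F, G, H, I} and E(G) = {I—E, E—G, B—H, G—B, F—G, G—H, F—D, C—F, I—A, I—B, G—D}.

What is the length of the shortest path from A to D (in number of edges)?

4

Distance 0: A.
Distance 1: I.
Distance 2: B, E.
Distance 3: G, H.
Distance 4: D, F — contains D.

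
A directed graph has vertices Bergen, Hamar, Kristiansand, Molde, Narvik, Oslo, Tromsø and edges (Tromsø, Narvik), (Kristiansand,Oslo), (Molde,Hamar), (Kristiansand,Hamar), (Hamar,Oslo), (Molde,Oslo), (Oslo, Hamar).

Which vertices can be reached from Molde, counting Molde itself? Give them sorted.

Hamar, Molde, Oslo

Start at Molde.
Its neighbours: Hamar, Oslo.
Nothing further is reachable.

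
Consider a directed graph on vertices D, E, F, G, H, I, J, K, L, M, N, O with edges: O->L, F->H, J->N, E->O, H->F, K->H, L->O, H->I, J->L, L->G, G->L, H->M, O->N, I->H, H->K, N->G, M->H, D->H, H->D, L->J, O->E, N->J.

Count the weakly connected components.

From D: component {D, F, H, I, K, M}.
From E: component {E, G, J, L, N, O}.
That's 2 components.

2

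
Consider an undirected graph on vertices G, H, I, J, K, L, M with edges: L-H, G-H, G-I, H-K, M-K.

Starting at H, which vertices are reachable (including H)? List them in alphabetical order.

Start at H.
Its neighbours: G, K, L.
Then their neighbours: I, M.
Nothing further is reachable.

G, H, I, K, L, M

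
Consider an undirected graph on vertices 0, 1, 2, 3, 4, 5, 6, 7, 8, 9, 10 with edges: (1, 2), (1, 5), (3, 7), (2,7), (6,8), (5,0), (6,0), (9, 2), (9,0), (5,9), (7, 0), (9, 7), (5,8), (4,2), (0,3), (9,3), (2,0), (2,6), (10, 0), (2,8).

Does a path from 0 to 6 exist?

Yes

Explore from 0.
Distance 1: reach 2, 3, 5, 6, 7, 9, 10.
Found 6.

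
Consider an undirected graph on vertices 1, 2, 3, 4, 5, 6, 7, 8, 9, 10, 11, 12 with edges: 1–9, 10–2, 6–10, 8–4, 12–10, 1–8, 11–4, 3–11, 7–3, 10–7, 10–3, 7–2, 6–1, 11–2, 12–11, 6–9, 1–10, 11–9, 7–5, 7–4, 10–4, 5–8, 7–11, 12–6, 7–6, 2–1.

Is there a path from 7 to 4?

Yes

Explore from 7.
Distance 1: reach 2, 3, 4, 5, 6, 10, 11.
Found 4.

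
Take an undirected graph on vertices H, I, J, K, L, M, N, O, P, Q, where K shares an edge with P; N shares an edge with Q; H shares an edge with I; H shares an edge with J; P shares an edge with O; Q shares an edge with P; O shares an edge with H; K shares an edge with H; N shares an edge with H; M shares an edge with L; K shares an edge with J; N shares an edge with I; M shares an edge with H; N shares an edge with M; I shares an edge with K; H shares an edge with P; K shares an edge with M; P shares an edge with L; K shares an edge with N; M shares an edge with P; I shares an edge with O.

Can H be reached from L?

Explore from L.
Distance 1: reach M, P.
Distance 2: reach H, K, N, O, Q.
Found H.

Yes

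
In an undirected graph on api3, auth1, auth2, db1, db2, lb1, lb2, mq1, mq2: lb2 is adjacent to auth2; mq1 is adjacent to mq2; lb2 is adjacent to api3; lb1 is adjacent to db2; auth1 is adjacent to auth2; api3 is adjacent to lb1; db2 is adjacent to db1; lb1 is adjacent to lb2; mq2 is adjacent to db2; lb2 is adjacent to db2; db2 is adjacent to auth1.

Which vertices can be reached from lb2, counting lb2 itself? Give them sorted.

Start at lb2.
Its neighbours: api3, auth2, db2, lb1.
Then their neighbours: auth1, db1, mq2.
Then next layer: mq1.
Every vertex is now reached.

api3, auth1, auth2, db1, db2, lb1, lb2, mq1, mq2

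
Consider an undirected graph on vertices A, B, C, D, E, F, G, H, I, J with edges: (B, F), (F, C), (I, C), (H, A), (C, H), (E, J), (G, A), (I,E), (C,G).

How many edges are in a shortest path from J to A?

Distance 0: J.
Distance 1: E.
Distance 2: I.
Distance 3: C.
Distance 4: F, G, H.
Distance 5: A, B — contains A.

5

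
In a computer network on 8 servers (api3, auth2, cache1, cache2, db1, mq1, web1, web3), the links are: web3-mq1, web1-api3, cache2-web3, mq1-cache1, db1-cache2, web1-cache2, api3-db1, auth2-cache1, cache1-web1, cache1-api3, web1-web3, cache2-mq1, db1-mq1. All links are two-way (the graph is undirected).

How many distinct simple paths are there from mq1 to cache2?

16

mq1–cache1–api3–db1–cache2
mq1–cache1–api3–web1–cache2
mq1–cache1–api3–web1–web3–cache2
mq1–cache1–web1–api3–db1–cache2
mq1–cache1–web1–cache2
mq1–cache1–web1–web3–cache2
mq1–cache2
mq1–db1–api3–cache1–web1–cache2
... and 8 more.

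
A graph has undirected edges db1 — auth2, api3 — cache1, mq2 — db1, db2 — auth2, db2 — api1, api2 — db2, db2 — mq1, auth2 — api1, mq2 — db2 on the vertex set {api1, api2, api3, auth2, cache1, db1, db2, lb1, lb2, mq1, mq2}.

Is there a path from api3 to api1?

Explore from api3.
Distance 1: reach cache1.
The search is exhausted without reaching api1; it lies in a different component.

No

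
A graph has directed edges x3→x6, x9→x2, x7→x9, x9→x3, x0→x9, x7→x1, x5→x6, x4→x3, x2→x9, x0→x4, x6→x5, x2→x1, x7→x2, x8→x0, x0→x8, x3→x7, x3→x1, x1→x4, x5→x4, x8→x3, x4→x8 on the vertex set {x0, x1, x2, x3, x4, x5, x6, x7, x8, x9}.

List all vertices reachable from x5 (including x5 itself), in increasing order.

x0, x1, x2, x3, x4, x5, x6, x7, x8, x9

Start at x5.
Its neighbours: x4, x6.
Then their neighbours: x3, x8.
Then next layer: x0, x1, x7.
Then next layer: x2, x9.
Every vertex is now reached.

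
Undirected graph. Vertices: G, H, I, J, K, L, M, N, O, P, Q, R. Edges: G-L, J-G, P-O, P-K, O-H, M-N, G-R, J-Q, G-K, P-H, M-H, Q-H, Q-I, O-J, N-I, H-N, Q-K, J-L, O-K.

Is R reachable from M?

Explore from M.
Distance 1: reach H, N.
Distance 2: reach I, O, P, Q.
Distance 3: reach J, K.
Distance 4: reach G, L.
Distance 5: reach R.
Found R.

Yes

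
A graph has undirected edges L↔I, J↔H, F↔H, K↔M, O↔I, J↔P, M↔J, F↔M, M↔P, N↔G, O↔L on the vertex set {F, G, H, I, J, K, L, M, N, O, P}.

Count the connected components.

From F: component {F, H, J, K, M, P}.
From G: component {G, N}.
From I: component {I, L, O}.
That's 3 components.

3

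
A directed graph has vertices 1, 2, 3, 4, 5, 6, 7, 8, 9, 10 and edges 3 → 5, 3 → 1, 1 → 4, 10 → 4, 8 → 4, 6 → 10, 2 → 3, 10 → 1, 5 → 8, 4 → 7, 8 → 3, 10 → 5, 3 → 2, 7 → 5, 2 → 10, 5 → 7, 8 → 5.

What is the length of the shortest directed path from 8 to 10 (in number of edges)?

Distance 0: 8.
Distance 1: 3, 4, 5.
Distance 2: 1, 2, 7.
Distance 3: 10 — contains 10.

3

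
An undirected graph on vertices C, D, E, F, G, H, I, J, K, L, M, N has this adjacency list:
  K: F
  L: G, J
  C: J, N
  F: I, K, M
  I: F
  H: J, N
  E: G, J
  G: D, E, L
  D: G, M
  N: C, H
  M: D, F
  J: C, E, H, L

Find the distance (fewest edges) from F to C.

Distance 0: F.
Distance 1: I, K, M.
Distance 2: D.
Distance 3: G.
Distance 4: E, L.
Distance 5: J.
Distance 6: C, H — contains C.

6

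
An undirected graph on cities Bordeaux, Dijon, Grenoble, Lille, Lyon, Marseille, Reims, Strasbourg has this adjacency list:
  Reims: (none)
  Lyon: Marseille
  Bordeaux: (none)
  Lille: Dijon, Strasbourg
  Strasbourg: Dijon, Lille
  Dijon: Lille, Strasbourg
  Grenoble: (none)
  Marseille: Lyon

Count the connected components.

From Bordeaux: component {Bordeaux}.
From Dijon: component {Dijon, Lille, Strasbourg}.
From Grenoble: component {Grenoble}.
From Lyon: component {Lyon, Marseille}.
From Reims: component {Reims}.
That's 5 components.

5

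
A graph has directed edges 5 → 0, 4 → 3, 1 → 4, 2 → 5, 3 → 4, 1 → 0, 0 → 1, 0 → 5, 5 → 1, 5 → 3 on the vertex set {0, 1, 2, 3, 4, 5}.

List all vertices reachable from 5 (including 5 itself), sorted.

0, 1, 3, 4, 5

Start at 5.
Its neighbours: 0, 1, 3.
Then their neighbours: 4.
Nothing further is reachable.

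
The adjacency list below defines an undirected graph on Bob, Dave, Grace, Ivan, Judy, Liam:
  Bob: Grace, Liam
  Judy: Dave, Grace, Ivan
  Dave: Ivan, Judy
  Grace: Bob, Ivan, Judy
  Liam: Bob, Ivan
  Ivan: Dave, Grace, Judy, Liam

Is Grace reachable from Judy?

Yes

Explore from Judy.
Distance 1: reach Dave, Grace, Ivan.
Found Grace.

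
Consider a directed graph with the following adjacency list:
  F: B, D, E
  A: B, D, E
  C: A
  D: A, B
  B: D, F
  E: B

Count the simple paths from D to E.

3

D→A→B→F→E
D→A→E
D→B→F→E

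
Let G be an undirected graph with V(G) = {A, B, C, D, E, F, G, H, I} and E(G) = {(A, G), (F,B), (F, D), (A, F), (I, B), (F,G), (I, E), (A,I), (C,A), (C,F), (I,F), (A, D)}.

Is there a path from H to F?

H has no edges, so nothing is reachable from it.

No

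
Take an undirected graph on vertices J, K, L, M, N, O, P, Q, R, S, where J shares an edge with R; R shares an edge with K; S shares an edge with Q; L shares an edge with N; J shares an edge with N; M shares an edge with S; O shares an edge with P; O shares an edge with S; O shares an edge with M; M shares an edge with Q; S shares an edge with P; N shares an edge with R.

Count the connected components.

2

From J: component {J, K, L, N, R}.
From M: component {M, O, P, Q, S}.
That's 2 components.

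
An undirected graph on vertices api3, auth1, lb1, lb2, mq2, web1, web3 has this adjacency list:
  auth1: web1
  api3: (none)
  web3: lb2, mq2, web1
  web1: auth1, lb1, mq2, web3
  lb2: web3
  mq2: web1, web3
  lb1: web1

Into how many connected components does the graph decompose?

2

From api3: component {api3}.
From auth1: component {auth1, lb1, lb2, mq2, web1, web3}.
That's 2 components.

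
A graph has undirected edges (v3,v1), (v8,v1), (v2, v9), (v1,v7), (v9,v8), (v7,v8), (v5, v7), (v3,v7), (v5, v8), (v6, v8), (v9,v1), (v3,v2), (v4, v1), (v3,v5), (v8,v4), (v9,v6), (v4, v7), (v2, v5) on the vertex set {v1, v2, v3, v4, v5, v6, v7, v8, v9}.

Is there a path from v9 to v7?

Explore from v9.
Distance 1: reach v1, v2, v6, v8.
Distance 2: reach v3, v4, v5, v7.
Found v7.

Yes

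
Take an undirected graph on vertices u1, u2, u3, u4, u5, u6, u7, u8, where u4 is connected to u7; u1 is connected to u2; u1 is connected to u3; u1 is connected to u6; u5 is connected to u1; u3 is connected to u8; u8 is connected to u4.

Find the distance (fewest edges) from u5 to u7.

5

Distance 0: u5.
Distance 1: u1.
Distance 2: u2, u3, u6.
Distance 3: u8.
Distance 4: u4.
Distance 5: u7 — contains u7.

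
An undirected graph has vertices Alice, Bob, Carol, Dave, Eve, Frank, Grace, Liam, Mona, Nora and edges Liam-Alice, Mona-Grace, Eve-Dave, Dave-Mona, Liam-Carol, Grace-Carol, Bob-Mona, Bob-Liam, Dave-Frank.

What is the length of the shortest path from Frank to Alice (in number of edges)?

Distance 0: Frank.
Distance 1: Dave.
Distance 2: Eve, Mona.
Distance 3: Bob, Grace.
Distance 4: Carol, Liam.
Distance 5: Alice — contains Alice.

5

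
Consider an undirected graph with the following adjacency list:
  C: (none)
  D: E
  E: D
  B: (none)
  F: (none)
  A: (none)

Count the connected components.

5

From A: component {A}.
From B: component {B}.
From C: component {C}.
From D: component {D, E}.
From F: component {F}.
That's 5 components.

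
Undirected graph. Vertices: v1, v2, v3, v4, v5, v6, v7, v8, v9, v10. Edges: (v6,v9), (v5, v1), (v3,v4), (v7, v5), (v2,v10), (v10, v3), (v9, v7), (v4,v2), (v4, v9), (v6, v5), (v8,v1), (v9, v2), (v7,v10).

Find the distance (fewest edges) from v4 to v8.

5

Distance 0: v4.
Distance 1: v2, v3, v9.
Distance 2: v6, v7, v10.
Distance 3: v5.
Distance 4: v1.
Distance 5: v8 — contains v8.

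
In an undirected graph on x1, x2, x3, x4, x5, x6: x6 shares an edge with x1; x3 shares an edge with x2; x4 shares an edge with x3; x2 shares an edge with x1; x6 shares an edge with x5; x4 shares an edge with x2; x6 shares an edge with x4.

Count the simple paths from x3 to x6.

x3–x2–x1–x6
x3–x2–x4–x6
x3–x4–x2–x1–x6
x3–x4–x6

4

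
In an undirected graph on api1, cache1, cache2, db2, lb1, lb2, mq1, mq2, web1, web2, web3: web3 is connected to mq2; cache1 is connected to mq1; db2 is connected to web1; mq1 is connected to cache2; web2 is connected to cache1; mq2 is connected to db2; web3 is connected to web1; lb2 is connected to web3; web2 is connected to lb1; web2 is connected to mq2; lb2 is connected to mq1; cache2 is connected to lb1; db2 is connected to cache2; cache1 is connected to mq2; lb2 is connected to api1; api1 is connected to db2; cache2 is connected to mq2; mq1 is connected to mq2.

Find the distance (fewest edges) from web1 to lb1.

3

Distance 0: web1.
Distance 1: db2, web3.
Distance 2: api1, cache2, lb2, mq2.
Distance 3: cache1, lb1, mq1, web2 — contains lb1.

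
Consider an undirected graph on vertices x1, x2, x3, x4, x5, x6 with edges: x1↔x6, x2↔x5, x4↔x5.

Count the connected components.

From x1: component {x1, x6}.
From x2: component {x2, x4, x5}.
From x3: component {x3}.
That's 3 components.

3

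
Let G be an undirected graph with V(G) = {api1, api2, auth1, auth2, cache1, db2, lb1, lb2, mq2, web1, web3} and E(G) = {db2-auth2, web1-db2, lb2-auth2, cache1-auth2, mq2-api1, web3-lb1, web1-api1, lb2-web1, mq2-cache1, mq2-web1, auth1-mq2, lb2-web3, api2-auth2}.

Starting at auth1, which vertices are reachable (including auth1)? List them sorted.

Start at auth1.
Its neighbours: mq2.
Then their neighbours: api1, cache1, web1.
Then next layer: auth2, db2, lb2.
Then next layer: api2, web3.
Then next layer: lb1.
Every vertex is now reached.

api1, api2, auth1, auth2, cache1, db2, lb1, lb2, mq2, web1, web3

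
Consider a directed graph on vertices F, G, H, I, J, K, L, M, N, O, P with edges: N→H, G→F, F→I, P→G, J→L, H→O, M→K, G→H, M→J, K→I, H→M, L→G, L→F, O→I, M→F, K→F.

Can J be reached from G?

Yes

Explore from G.
Distance 1: reach F, H.
Distance 2: reach I, M, O.
Distance 3: reach J, K.
Found J.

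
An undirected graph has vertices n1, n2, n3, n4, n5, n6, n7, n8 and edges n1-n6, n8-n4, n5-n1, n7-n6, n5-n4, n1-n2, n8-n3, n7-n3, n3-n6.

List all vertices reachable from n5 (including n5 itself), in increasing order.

n1, n2, n3, n4, n5, n6, n7, n8

Start at n5.
Its neighbours: n1, n4.
Then their neighbours: n2, n6, n8.
Then next layer: n3, n7.
Every vertex is now reached.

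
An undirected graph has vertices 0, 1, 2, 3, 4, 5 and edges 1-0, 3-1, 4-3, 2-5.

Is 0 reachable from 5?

Explore from 5.
Distance 1: reach 2.
The search is exhausted without reaching 0; it lies in a different component.

No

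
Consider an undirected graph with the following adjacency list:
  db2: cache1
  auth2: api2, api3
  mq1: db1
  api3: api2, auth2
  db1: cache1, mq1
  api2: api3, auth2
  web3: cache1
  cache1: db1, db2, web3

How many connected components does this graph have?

From api2: component {api2, api3, auth2}.
From cache1: component {cache1, db1, db2, mq1, web3}.
That's 2 components.

2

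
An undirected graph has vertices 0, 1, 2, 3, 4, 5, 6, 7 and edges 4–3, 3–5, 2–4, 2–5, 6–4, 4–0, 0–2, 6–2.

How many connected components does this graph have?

3

From 0: component {0, 2, 3, 4, 5, 6}.
From 1: component {1}.
From 7: component {7}.
That's 3 components.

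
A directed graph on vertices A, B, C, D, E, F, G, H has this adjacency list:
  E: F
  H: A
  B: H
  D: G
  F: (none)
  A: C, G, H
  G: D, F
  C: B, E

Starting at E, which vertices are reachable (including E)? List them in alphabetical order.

Start at E.
Its neighbours: F.
Nothing further is reachable.

E, F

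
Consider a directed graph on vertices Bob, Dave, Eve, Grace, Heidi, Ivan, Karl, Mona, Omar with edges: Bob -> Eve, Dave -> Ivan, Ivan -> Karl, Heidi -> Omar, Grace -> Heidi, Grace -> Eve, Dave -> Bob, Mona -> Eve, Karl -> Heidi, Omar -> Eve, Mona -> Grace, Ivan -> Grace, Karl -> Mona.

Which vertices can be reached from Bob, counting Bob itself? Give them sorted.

Start at Bob.
Its neighbours: Eve.
Nothing further is reachable.

Bob, Eve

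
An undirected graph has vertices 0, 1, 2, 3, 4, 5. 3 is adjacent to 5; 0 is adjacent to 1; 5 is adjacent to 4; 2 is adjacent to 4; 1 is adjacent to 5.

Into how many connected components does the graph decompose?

1

From 0: component {0, 1, 2, 3, 4, 5}.
That's 1 component.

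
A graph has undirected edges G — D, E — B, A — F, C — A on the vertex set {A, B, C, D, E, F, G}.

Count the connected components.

3

From A: component {A, C, F}.
From B: component {B, E}.
From D: component {D, G}.
That's 3 components.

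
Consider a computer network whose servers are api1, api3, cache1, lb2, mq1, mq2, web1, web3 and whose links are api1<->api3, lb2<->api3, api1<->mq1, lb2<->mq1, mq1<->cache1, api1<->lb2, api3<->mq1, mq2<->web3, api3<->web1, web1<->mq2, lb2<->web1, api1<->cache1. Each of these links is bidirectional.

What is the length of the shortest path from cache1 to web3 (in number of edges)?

Distance 0: cache1.
Distance 1: api1, mq1.
Distance 2: api3, lb2.
Distance 3: web1.
Distance 4: mq2.
Distance 5: web3 — contains web3.

5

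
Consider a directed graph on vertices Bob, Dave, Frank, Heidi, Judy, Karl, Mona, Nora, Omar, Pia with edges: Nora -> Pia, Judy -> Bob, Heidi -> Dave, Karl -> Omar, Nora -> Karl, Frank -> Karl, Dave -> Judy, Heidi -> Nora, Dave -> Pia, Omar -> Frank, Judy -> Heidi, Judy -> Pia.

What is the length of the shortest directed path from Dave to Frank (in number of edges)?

6

Distance 0: Dave.
Distance 1: Judy, Pia.
Distance 2: Bob, Heidi.
Distance 3: Nora.
Distance 4: Karl.
Distance 5: Omar.
Distance 6: Frank — contains Frank.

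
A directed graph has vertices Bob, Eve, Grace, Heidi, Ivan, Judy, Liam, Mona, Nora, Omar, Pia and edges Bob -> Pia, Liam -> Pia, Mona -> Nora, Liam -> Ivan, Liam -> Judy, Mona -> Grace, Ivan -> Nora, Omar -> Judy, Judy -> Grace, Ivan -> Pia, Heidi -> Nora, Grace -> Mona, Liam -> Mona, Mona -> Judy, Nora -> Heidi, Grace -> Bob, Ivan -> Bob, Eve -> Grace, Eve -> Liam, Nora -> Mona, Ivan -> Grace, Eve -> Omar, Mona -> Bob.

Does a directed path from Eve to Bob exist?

Yes

Explore from Eve.
Distance 1: reach Grace, Liam, Omar.
Distance 2: reach Bob, Ivan, Judy, Mona, Pia.
Found Bob.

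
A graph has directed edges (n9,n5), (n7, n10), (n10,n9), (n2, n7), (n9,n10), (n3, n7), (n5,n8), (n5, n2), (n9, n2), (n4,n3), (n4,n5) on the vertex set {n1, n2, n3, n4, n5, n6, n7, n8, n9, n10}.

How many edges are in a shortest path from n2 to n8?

Distance 0: n2.
Distance 1: n7.
Distance 2: n10.
Distance 3: n9.
Distance 4: n5.
Distance 5: n8 — contains n8.

5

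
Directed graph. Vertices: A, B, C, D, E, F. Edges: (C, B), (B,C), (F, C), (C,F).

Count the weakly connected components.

4

From A: component {A}.
From B: component {B, C, F}.
From D: component {D}.
From E: component {E}.
That's 4 components.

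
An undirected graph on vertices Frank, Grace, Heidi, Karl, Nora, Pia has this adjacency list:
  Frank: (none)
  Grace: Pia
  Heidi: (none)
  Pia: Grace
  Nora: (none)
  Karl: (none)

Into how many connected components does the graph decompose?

From Frank: component {Frank}.
From Grace: component {Grace, Pia}.
From Heidi: component {Heidi}.
From Karl: component {Karl}.
From Nora: component {Nora}.
That's 5 components.

5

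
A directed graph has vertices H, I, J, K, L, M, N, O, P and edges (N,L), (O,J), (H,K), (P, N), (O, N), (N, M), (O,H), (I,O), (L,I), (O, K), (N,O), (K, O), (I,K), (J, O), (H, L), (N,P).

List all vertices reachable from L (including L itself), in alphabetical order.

Start at L.
Its neighbours: I.
Then their neighbours: K, O.
Then next layer: H, J, N.
Then next layer: M, P.
Every vertex is now reached.

H, I, J, K, L, M, N, O, P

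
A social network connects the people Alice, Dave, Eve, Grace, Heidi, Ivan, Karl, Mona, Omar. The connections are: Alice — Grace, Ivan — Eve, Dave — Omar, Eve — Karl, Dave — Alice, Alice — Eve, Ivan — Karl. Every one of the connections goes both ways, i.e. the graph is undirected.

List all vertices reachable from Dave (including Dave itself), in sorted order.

Alice, Dave, Eve, Grace, Ivan, Karl, Omar

Start at Dave.
Its neighbours: Alice, Omar.
Then their neighbours: Eve, Grace.
Then next layer: Ivan, Karl.
Nothing further is reachable.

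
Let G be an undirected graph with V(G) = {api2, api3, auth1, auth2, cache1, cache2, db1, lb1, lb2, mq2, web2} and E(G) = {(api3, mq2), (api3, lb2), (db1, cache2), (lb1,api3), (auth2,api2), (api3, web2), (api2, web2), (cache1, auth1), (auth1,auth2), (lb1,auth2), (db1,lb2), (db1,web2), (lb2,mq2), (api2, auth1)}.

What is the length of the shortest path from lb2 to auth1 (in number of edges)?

Distance 0: lb2.
Distance 1: api3, db1, mq2.
Distance 2: cache2, lb1, web2.
Distance 3: api2, auth2.
Distance 4: auth1 — contains auth1.

4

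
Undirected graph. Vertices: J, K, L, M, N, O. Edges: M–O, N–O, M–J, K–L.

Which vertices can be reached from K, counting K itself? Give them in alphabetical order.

K, L

Start at K.
Its neighbours: L.
Nothing further is reachable.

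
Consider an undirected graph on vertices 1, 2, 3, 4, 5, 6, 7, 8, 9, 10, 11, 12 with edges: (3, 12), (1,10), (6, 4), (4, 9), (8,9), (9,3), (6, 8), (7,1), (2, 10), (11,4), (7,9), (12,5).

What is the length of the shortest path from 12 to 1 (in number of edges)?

Distance 0: 12.
Distance 1: 3, 5.
Distance 2: 9.
Distance 3: 4, 7, 8.
Distance 4: 1, 6, 11 — contains 1.

4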